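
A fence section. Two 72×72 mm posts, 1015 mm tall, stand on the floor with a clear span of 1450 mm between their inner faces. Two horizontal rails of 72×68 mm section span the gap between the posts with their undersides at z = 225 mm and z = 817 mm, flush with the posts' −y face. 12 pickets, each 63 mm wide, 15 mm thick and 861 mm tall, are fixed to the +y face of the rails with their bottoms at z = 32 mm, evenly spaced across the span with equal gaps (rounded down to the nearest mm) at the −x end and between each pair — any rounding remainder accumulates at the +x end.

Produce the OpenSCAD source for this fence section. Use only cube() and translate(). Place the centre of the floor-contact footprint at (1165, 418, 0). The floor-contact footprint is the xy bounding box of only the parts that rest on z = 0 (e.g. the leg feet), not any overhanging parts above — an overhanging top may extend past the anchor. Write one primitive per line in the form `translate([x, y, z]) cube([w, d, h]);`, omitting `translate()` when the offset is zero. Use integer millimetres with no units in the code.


translate([368, 382, 0]) cube([72, 72, 1015]);
translate([1890, 382, 0]) cube([72, 72, 1015]);
translate([440, 382, 225]) cube([1450, 72, 68]);
translate([440, 382, 817]) cube([1450, 72, 68]);
translate([493, 454, 32]) cube([63, 15, 861]);
translate([609, 454, 32]) cube([63, 15, 861]);
translate([725, 454, 32]) cube([63, 15, 861]);
translate([841, 454, 32]) cube([63, 15, 861]);
translate([957, 454, 32]) cube([63, 15, 861]);
translate([1073, 454, 32]) cube([63, 15, 861]);
translate([1189, 454, 32]) cube([63, 15, 861]);
translate([1305, 454, 32]) cube([63, 15, 861]);
translate([1421, 454, 32]) cube([63, 15, 861]);
translate([1537, 454, 32]) cube([63, 15, 861]);
translate([1653, 454, 32]) cube([63, 15, 861]);
translate([1769, 454, 32]) cube([63, 15, 861]);


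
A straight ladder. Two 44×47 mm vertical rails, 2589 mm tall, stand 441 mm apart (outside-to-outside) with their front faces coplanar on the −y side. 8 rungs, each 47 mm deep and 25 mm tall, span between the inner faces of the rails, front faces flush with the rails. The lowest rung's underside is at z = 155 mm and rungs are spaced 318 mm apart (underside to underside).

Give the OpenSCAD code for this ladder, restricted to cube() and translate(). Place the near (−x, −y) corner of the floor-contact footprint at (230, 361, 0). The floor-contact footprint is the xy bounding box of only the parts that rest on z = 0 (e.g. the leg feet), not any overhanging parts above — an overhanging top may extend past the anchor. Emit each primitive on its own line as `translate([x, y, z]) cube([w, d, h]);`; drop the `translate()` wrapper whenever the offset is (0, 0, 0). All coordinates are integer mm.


translate([230, 361, 0]) cube([44, 47, 2589]);
translate([627, 361, 0]) cube([44, 47, 2589]);
translate([274, 361, 155]) cube([353, 47, 25]);
translate([274, 361, 473]) cube([353, 47, 25]);
translate([274, 361, 791]) cube([353, 47, 25]);
translate([274, 361, 1109]) cube([353, 47, 25]);
translate([274, 361, 1427]) cube([353, 47, 25]);
translate([274, 361, 1745]) cube([353, 47, 25]);
translate([274, 361, 2063]) cube([353, 47, 25]);
translate([274, 361, 2381]) cube([353, 47, 25]);


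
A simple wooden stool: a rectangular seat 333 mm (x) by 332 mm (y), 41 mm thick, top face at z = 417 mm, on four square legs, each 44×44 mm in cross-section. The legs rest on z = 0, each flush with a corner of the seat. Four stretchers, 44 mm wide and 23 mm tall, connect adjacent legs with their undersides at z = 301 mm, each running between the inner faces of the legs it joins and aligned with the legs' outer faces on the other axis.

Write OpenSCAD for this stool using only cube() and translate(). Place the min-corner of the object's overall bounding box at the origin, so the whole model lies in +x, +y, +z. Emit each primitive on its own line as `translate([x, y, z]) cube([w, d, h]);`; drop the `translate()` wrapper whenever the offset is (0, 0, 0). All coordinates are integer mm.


translate([0, 0, 376]) cube([333, 332, 41]);
cube([44, 44, 376]);
translate([289, 0, 0]) cube([44, 44, 376]);
translate([0, 288, 0]) cube([44, 44, 376]);
translate([289, 288, 0]) cube([44, 44, 376]);
translate([44, 0, 301]) cube([245, 44, 23]);
translate([44, 288, 301]) cube([245, 44, 23]);
translate([0, 44, 301]) cube([44, 244, 23]);
translate([289, 44, 301]) cube([44, 244, 23]);


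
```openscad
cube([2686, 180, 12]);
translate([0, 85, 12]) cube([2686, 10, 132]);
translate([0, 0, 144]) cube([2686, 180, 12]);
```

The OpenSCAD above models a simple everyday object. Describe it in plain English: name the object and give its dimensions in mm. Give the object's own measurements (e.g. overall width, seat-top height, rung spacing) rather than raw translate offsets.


An I-beam lying along x, 2686 mm long. Overall section height 156 mm. Two flanges 180 mm wide (y) and 12 mm thick, one on the floor and one at the top; a web 10 mm thick runs between them, centred on the flange width.


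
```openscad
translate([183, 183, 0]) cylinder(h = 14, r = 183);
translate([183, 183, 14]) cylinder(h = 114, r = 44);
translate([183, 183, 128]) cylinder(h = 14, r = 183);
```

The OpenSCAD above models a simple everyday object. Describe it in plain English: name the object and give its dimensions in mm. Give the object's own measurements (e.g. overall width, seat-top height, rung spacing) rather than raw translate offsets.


A spool: two coaxial disc flanges of radius 183 mm and thickness 14 mm, joined by a core cylinder of radius 44 mm and height 114 mm. The lower flange rests on z = 0 and the three cylinders share a vertical axis.


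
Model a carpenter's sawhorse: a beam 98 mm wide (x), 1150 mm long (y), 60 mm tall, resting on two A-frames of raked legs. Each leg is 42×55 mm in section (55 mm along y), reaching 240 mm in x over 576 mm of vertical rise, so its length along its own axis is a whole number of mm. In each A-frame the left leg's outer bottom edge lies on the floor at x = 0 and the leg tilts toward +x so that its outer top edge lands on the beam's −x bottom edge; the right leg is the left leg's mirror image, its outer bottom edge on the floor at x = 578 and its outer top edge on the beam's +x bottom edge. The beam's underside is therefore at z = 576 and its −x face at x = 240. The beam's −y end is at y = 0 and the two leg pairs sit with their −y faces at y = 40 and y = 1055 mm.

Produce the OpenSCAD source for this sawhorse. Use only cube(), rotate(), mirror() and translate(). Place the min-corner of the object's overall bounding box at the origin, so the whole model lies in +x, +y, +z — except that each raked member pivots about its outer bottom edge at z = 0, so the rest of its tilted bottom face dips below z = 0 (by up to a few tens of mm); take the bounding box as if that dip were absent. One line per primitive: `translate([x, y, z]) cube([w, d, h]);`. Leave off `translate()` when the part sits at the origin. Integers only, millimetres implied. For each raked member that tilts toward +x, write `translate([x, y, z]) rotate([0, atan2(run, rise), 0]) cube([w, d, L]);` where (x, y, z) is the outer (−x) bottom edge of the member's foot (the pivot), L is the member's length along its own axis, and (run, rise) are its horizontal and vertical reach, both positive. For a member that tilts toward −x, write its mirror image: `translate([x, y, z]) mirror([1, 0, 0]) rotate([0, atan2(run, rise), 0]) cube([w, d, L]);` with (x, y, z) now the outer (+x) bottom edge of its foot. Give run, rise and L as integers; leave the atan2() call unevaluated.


translate([240, 0, 576]) cube([98, 1150, 60]);
translate([0, 40, 0]) rotate([0, atan2(240, 576), 0]) cube([42, 55, 624]);
translate([578, 40, 0]) mirror([1, 0, 0]) rotate([0, atan2(240, 576), 0]) cube([42, 55, 624]);
translate([0, 1055, 0]) rotate([0, atan2(240, 576), 0]) cube([42, 55, 624]);
translate([578, 1055, 0]) mirror([1, 0, 0]) rotate([0, atan2(240, 576), 0]) cube([42, 55, 624]);


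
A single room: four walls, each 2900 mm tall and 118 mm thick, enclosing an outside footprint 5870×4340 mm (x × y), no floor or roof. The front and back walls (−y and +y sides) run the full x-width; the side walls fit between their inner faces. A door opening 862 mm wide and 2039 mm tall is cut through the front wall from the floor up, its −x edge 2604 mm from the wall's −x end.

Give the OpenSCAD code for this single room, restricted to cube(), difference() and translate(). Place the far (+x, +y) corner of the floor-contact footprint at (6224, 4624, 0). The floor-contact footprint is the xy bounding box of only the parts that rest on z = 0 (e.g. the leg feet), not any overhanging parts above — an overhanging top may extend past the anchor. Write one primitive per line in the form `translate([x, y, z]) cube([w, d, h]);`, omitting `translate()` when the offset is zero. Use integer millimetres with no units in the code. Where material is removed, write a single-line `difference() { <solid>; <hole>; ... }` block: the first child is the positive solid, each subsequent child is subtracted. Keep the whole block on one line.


difference() { translate([354, 284, 0]) cube([5870, 118, 2900]); translate([2958, 284, 0]) cube([862, 118, 2039]); }
translate([354, 4506, 0]) cube([5870, 118, 2900]);
translate([354, 402, 0]) cube([118, 4104, 2900]);
translate([6106, 402, 0]) cube([118, 4104, 2900]);


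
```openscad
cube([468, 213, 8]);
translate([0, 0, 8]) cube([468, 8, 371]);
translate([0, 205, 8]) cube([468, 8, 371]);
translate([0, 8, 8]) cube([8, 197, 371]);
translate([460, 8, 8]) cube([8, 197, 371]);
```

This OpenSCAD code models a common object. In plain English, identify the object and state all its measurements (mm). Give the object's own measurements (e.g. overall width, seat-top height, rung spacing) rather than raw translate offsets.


An open-topped rectangular box: outside dimensions 468×213×379 mm, with a uniform wall and base thickness of 8 mm. The base is a full 468×213 slab on the floor; four walls sit on top of the base. The front and back walls (the −y and +y sides) span the full width; the two side walls fit between them.


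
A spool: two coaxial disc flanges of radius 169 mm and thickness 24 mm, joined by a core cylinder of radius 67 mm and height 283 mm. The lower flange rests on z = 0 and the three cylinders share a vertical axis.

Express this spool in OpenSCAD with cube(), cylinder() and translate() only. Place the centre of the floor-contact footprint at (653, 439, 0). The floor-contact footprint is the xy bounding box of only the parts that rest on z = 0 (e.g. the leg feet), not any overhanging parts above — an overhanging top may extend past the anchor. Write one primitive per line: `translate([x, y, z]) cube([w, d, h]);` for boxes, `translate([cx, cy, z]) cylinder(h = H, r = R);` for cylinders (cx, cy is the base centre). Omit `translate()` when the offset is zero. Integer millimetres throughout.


translate([653, 439, 0]) cylinder(h = 24, r = 169);
translate([653, 439, 24]) cylinder(h = 283, r = 67);
translate([653, 439, 307]) cylinder(h = 24, r = 169);


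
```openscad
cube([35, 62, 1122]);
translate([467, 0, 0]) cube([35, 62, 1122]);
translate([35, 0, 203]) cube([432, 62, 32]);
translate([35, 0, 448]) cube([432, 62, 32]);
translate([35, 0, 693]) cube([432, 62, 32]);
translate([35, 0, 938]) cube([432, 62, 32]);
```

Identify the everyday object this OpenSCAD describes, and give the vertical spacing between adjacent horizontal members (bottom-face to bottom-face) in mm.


A ladder. The rung spacing is 245 mm.

Two tall 35×62 posts with 4 short bars between them — a ladder. Adjacent rungs sit at z = 203 and z = 448, so the spacing is 448 − 203 = 245 mm.


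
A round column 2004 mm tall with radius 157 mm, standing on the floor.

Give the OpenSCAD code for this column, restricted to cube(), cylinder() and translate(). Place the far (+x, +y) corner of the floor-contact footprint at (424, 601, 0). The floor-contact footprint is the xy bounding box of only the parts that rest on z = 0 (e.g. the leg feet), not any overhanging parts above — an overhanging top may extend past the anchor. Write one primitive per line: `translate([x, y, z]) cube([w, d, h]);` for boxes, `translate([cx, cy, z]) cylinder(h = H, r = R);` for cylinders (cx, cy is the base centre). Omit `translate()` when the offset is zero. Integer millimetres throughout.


translate([267, 444, 0]) cylinder(h = 2004, r = 157);


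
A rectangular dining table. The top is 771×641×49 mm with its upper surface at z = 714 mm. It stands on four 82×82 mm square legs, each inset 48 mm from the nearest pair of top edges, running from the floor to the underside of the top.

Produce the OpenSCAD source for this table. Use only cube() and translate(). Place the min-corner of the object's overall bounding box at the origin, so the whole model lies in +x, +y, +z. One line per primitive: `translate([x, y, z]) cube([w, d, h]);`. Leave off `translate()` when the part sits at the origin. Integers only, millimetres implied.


translate([0, 0, 665]) cube([771, 641, 49]);
translate([48, 48, 0]) cube([82, 82, 665]);
translate([641, 48, 0]) cube([82, 82, 665]);
translate([48, 511, 0]) cube([82, 82, 665]);
translate([641, 511, 0]) cube([82, 82, 665]);


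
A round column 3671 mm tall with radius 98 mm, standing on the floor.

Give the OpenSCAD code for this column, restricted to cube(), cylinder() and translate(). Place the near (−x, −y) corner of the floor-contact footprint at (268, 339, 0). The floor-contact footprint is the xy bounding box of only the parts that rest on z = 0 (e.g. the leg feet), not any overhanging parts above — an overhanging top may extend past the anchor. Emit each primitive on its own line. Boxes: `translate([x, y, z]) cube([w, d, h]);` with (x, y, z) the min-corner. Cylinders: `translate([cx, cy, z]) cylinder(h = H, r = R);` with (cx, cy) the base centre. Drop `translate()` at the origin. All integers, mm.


translate([366, 437, 0]) cylinder(h = 3671, r = 98);


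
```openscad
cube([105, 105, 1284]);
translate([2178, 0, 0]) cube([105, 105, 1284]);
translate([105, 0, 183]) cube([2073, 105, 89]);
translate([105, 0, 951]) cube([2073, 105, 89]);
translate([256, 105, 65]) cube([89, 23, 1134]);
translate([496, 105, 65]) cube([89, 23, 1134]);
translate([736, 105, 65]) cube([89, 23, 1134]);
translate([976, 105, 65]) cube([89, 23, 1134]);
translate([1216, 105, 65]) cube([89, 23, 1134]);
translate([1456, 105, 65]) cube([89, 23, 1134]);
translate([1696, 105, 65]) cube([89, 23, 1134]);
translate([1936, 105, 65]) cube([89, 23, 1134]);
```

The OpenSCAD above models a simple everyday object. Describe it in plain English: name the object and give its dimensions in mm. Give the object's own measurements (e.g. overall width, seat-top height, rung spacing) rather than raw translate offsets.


A fence section. Two 105×105 mm posts, 1284 mm tall, stand on the floor with a clear span of 2073 mm between their inner faces. Two horizontal rails of 105×89 mm section span the gap between the posts with their undersides at z = 183 mm and z = 951 mm, flush with the posts' −y face. 8 pickets, each 89 mm wide, 23 mm thick and 1134 mm tall, are fixed to the +y face of the rails with their bottoms at z = 65 mm, spaced across the span with a 151 mm gap after the −x post and between neighbouring pickets, with 153 mm left before the +x post.


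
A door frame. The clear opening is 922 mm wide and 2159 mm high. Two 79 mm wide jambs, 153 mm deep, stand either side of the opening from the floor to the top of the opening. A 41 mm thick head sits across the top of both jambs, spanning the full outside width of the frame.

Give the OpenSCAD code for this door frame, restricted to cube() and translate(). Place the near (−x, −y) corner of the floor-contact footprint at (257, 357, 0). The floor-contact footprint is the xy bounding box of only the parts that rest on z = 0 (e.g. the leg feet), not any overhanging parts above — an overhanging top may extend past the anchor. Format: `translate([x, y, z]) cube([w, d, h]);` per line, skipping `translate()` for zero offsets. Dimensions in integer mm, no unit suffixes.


translate([257, 357, 0]) cube([79, 153, 2159]);
translate([1258, 357, 0]) cube([79, 153, 2159]);
translate([257, 357, 2159]) cube([1080, 153, 41]);


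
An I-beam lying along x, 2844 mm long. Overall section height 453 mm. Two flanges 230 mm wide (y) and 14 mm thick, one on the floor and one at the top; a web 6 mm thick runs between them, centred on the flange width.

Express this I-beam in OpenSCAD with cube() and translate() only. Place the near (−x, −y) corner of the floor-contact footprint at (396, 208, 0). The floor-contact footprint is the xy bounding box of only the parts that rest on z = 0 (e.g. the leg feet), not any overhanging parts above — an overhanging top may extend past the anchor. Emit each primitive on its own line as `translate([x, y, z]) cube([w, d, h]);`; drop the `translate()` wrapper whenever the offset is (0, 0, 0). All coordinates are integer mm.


translate([396, 208, 0]) cube([2844, 230, 14]);
translate([396, 320, 14]) cube([2844, 6, 425]);
translate([396, 208, 439]) cube([2844, 230, 14]);


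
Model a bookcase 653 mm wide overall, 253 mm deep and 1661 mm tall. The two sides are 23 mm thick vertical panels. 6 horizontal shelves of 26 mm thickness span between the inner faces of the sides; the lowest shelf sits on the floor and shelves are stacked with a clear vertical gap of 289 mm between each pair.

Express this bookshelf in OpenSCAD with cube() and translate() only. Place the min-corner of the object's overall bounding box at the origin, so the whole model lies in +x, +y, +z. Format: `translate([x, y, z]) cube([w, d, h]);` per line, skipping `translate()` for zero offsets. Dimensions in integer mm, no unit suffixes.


cube([23, 253, 1661]);
translate([630, 0, 0]) cube([23, 253, 1661]);
translate([23, 0, 0]) cube([607, 253, 26]);
translate([23, 0, 315]) cube([607, 253, 26]);
translate([23, 0, 630]) cube([607, 253, 26]);
translate([23, 0, 945]) cube([607, 253, 26]);
translate([23, 0, 1260]) cube([607, 253, 26]);
translate([23, 0, 1575]) cube([607, 253, 26]);


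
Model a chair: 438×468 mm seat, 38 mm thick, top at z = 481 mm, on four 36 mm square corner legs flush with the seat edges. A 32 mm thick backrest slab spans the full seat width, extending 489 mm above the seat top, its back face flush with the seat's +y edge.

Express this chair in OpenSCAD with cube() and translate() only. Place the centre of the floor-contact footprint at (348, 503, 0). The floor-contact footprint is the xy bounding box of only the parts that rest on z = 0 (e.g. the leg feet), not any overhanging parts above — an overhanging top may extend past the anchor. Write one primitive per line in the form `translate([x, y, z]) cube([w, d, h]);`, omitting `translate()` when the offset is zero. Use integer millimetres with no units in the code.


translate([129, 269, 443]) cube([438, 468, 38]);
translate([129, 269, 0]) cube([36, 36, 443]);
translate([531, 269, 0]) cube([36, 36, 443]);
translate([129, 701, 0]) cube([36, 36, 443]);
translate([531, 701, 0]) cube([36, 36, 443]);
translate([129, 705, 481]) cube([438, 32, 489]);


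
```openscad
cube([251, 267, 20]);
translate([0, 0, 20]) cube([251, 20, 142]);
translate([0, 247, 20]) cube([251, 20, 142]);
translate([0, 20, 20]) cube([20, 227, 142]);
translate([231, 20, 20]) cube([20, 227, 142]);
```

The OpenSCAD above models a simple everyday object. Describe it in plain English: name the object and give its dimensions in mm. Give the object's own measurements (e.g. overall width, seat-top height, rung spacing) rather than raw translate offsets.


An open-topped rectangular box: outside dimensions 251×267×162 mm, with a uniform wall and base thickness of 20 mm. The base is a full 251×267 slab on the floor; four walls sit on top of the base. The front and back walls (the −y and +y sides) span the full width; the two side walls fit between them.


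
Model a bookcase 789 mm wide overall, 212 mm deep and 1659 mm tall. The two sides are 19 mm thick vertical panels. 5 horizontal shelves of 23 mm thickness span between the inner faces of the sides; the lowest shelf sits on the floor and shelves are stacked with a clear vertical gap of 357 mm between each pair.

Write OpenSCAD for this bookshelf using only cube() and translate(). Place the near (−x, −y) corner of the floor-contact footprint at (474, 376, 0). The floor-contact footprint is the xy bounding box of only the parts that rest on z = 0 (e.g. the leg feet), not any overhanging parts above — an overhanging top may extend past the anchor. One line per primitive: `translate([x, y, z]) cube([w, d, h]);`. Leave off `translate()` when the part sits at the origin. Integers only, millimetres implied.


translate([474, 376, 0]) cube([19, 212, 1659]);
translate([1244, 376, 0]) cube([19, 212, 1659]);
translate([493, 376, 0]) cube([751, 212, 23]);
translate([493, 376, 380]) cube([751, 212, 23]);
translate([493, 376, 760]) cube([751, 212, 23]);
translate([493, 376, 1140]) cube([751, 212, 23]);
translate([493, 376, 1520]) cube([751, 212, 23]);


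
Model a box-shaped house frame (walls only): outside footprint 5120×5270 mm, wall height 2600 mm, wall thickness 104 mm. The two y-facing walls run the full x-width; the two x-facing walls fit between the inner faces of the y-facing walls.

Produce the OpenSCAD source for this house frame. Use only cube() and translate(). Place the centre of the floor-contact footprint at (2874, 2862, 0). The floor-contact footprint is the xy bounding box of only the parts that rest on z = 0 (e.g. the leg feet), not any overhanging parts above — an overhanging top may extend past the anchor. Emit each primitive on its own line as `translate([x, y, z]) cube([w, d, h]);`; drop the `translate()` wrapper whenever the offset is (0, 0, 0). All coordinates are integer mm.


translate([314, 227, 0]) cube([5120, 104, 2600]);
translate([314, 5393, 0]) cube([5120, 104, 2600]);
translate([314, 331, 0]) cube([104, 5062, 2600]);
translate([5330, 331, 0]) cube([104, 5062, 2600]);


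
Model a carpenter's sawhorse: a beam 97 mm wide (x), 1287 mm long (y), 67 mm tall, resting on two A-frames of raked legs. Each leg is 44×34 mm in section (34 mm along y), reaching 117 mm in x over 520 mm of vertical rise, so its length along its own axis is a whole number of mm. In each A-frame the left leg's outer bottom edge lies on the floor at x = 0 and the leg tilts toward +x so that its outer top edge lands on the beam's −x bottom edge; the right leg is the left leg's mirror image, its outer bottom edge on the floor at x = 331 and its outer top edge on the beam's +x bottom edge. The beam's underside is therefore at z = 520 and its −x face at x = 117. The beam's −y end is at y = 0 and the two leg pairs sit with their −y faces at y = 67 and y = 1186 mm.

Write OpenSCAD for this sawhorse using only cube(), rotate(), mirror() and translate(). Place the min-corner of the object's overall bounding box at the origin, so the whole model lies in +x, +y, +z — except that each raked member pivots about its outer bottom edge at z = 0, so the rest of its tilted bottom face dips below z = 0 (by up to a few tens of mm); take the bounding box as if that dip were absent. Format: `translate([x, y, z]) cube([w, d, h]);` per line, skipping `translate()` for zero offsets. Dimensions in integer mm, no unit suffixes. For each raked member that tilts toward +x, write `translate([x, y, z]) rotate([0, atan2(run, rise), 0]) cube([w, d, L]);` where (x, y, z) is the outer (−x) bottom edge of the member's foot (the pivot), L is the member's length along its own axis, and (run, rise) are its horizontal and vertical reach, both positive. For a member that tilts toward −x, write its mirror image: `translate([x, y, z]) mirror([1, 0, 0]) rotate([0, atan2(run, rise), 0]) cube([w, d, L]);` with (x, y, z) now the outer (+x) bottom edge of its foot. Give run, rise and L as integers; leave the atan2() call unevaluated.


translate([117, 0, 520]) cube([97, 1287, 67]);
translate([0, 67, 0]) rotate([0, atan2(117, 520), 0]) cube([44, 34, 533]);
translate([331, 67, 0]) mirror([1, 0, 0]) rotate([0, atan2(117, 520), 0]) cube([44, 34, 533]);
translate([0, 1186, 0]) rotate([0, atan2(117, 520), 0]) cube([44, 34, 533]);
translate([331, 1186, 0]) mirror([1, 0, 0]) rotate([0, atan2(117, 520), 0]) cube([44, 34, 533]);


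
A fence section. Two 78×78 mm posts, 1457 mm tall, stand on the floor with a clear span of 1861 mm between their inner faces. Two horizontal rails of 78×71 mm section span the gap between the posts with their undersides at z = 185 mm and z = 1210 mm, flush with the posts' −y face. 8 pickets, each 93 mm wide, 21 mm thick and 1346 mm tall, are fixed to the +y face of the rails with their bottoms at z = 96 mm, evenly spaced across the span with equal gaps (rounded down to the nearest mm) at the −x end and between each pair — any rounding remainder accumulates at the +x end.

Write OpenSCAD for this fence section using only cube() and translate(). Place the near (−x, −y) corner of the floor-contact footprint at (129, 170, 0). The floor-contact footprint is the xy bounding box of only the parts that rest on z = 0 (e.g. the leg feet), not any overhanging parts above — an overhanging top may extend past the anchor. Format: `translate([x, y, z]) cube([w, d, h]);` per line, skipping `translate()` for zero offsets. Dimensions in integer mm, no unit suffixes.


translate([129, 170, 0]) cube([78, 78, 1457]);
translate([2068, 170, 0]) cube([78, 78, 1457]);
translate([207, 170, 185]) cube([1861, 78, 71]);
translate([207, 170, 1210]) cube([1861, 78, 71]);
translate([331, 248, 96]) cube([93, 21, 1346]);
translate([548, 248, 96]) cube([93, 21, 1346]);
translate([765, 248, 96]) cube([93, 21, 1346]);
translate([982, 248, 96]) cube([93, 21, 1346]);
translate([1199, 248, 96]) cube([93, 21, 1346]);
translate([1416, 248, 96]) cube([93, 21, 1346]);
translate([1633, 248, 96]) cube([93, 21, 1346]);
translate([1850, 248, 96]) cube([93, 21, 1346]);


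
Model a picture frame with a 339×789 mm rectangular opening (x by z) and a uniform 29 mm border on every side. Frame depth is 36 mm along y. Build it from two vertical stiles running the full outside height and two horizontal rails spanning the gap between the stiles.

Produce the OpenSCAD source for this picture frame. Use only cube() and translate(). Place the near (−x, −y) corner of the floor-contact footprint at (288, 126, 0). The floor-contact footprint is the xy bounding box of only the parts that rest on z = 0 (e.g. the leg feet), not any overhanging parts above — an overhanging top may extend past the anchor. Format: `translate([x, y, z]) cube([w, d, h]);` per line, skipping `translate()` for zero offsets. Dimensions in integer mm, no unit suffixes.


translate([288, 126, 0]) cube([29, 36, 847]);
translate([656, 126, 0]) cube([29, 36, 847]);
translate([317, 126, 0]) cube([339, 36, 29]);
translate([317, 126, 818]) cube([339, 36, 29]);


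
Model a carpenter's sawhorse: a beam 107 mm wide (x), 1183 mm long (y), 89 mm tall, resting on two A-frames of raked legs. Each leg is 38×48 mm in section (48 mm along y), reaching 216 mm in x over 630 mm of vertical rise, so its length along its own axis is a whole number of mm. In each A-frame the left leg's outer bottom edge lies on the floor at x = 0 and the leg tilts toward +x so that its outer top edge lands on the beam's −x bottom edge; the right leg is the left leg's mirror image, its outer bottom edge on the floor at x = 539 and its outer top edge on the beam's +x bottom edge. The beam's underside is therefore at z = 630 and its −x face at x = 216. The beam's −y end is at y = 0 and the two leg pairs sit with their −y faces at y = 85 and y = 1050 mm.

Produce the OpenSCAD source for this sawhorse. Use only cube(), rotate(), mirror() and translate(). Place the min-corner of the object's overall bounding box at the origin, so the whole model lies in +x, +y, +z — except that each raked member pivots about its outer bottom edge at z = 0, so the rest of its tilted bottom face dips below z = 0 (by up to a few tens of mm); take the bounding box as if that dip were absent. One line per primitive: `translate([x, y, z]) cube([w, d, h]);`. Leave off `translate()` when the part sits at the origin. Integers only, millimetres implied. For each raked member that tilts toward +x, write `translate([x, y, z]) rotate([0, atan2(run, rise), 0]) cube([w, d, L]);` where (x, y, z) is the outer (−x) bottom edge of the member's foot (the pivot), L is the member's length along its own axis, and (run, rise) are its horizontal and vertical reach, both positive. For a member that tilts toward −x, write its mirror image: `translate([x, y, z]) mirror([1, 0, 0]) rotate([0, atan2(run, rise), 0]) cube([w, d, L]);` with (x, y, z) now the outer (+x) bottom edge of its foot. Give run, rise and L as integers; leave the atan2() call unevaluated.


translate([216, 0, 630]) cube([107, 1183, 89]);
translate([0, 85, 0]) rotate([0, atan2(216, 630), 0]) cube([38, 48, 666]);
translate([539, 85, 0]) mirror([1, 0, 0]) rotate([0, atan2(216, 630), 0]) cube([38, 48, 666]);
translate([0, 1050, 0]) rotate([0, atan2(216, 630), 0]) cube([38, 48, 666]);
translate([539, 1050, 0]) mirror([1, 0, 0]) rotate([0, atan2(216, 630), 0]) cube([38, 48, 666]);


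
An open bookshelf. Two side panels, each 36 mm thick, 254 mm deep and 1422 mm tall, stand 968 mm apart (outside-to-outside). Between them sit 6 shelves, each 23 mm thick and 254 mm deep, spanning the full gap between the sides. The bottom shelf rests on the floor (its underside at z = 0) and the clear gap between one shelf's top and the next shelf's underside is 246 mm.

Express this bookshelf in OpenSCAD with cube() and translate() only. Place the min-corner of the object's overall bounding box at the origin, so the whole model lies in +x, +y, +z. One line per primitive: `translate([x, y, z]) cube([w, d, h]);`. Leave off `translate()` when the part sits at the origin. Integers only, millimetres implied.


cube([36, 254, 1422]);
translate([932, 0, 0]) cube([36, 254, 1422]);
translate([36, 0, 0]) cube([896, 254, 23]);
translate([36, 0, 269]) cube([896, 254, 23]);
translate([36, 0, 538]) cube([896, 254, 23]);
translate([36, 0, 807]) cube([896, 254, 23]);
translate([36, 0, 1076]) cube([896, 254, 23]);
translate([36, 0, 1345]) cube([896, 254, 23]);


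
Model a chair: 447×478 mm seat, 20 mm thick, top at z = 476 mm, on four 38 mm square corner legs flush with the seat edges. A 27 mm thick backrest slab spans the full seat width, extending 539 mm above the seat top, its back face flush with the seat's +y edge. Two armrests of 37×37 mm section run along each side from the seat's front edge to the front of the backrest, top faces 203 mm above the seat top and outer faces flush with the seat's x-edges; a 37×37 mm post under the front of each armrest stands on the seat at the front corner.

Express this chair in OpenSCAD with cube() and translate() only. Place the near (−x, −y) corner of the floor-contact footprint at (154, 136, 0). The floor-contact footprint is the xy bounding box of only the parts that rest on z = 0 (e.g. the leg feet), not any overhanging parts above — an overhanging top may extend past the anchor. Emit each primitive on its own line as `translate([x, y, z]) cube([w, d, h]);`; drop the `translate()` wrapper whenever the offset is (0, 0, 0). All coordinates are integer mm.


translate([154, 136, 456]) cube([447, 478, 20]);
translate([154, 136, 0]) cube([38, 38, 456]);
translate([563, 136, 0]) cube([38, 38, 456]);
translate([154, 576, 0]) cube([38, 38, 456]);
translate([563, 576, 0]) cube([38, 38, 456]);
translate([154, 587, 476]) cube([447, 27, 539]);
translate([154, 136, 642]) cube([37, 451, 37]);
translate([564, 136, 642]) cube([37, 451, 37]);
translate([154, 136, 476]) cube([37, 37, 166]);
translate([564, 136, 476]) cube([37, 37, 166]);


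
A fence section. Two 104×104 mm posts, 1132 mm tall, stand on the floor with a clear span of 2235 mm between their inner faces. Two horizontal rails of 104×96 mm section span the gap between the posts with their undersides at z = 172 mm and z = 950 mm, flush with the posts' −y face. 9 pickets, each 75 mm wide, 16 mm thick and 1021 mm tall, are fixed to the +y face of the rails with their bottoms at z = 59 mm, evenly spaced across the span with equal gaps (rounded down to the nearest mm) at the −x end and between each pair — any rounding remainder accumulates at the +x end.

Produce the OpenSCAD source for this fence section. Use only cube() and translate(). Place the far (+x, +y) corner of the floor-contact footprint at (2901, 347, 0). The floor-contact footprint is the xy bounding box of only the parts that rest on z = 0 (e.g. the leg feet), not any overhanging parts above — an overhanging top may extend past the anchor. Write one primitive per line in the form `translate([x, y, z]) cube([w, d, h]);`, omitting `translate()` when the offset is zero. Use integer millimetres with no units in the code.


translate([458, 243, 0]) cube([104, 104, 1132]);
translate([2797, 243, 0]) cube([104, 104, 1132]);
translate([562, 243, 172]) cube([2235, 104, 96]);
translate([562, 243, 950]) cube([2235, 104, 96]);
translate([718, 347, 59]) cube([75, 16, 1021]);
translate([949, 347, 59]) cube([75, 16, 1021]);
translate([1180, 347, 59]) cube([75, 16, 1021]);
translate([1411, 347, 59]) cube([75, 16, 1021]);
translate([1642, 347, 59]) cube([75, 16, 1021]);
translate([1873, 347, 59]) cube([75, 16, 1021]);
translate([2104, 347, 59]) cube([75, 16, 1021]);
translate([2335, 347, 59]) cube([75, 16, 1021]);
translate([2566, 347, 59]) cube([75, 16, 1021]);


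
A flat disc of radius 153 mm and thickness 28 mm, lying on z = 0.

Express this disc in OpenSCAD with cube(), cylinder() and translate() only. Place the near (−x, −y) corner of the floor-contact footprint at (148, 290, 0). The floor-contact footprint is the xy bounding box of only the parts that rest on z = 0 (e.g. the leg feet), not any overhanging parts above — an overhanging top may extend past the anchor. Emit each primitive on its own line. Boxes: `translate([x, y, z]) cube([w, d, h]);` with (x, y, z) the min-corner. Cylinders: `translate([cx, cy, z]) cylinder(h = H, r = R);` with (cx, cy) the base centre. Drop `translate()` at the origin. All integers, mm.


translate([301, 443, 0]) cylinder(h = 28, r = 153);


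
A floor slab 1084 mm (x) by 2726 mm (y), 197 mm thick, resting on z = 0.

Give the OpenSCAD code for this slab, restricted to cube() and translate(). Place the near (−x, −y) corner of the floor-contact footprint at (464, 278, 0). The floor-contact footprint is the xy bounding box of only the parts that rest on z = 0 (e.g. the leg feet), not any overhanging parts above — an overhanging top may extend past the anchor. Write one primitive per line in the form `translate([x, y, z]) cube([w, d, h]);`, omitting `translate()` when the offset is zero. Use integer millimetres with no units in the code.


translate([464, 278, 0]) cube([1084, 2726, 197]);


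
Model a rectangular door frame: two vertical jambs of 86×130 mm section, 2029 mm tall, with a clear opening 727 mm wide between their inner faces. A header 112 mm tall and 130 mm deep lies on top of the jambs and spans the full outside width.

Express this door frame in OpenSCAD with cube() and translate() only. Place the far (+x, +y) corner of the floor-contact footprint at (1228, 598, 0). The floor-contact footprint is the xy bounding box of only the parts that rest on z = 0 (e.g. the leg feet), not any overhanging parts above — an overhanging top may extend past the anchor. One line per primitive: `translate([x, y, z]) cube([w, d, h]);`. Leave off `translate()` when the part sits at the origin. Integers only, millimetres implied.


translate([329, 468, 0]) cube([86, 130, 2029]);
translate([1142, 468, 0]) cube([86, 130, 2029]);
translate([329, 468, 2029]) cube([899, 130, 112]);


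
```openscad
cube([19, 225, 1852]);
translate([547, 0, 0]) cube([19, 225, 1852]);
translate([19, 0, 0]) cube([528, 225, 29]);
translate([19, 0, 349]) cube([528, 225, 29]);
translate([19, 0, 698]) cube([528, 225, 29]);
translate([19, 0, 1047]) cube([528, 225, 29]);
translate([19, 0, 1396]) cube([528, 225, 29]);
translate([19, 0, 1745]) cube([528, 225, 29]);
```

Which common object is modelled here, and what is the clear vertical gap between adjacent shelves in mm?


A bookshelf. The clear shelf gap is 320 mm.

Two tall side panels with 6 horizontal boards between them — a bookshelf. The first two shelf undersides are at z = 0 and z = 349; with shelf thickness 29, the clear gap is 349 − 0 − 29 = 320 mm.


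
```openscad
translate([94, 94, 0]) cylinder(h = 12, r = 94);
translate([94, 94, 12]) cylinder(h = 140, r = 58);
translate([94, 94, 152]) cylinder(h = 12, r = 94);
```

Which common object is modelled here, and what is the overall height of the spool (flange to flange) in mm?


A spool. The overall height is 164 mm.

Three coaxial cylinders, large–small–large — a spool. Two 12 mm flanges and a 140 mm core give 12 + 140 + 12 = 164 mm.


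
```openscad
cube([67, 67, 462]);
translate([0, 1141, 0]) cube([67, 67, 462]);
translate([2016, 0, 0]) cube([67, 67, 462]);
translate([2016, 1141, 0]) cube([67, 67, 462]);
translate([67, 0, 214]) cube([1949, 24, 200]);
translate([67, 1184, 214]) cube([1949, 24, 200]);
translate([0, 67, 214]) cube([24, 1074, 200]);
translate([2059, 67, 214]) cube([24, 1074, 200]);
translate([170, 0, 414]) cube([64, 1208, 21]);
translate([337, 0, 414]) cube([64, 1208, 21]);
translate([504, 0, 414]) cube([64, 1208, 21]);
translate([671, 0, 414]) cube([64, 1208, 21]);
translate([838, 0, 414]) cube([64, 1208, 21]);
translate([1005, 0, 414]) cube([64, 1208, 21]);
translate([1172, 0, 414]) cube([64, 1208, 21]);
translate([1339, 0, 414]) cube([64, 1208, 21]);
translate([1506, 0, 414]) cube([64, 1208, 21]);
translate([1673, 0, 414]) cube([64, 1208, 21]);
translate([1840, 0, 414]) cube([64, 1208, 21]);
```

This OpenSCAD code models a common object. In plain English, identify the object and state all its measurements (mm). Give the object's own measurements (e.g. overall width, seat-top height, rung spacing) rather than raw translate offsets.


A bed frame 2083 mm long (x) by 1208 mm wide (y). Four 67×67 mm corner posts, 462 mm tall, at the corners of the footprint. Four rails of 24 mm thickness and 200 mm height run between adjacent posts with their undersides at z = 214 mm, their outer faces flush with the outside of the frame (the two x-running rails run between the posts' inner faces; the two y-running rails run between the posts' inner faces). 11 slats, each 64 mm wide (x) and 21 mm thick, lie across the top of the two x-running rails, running the full 1208 mm width of the frame in y; along x they sit between the end posts with a 103 mm gap after the −x posts and between neighbouring slats, leaving 112 mm before the +x posts.


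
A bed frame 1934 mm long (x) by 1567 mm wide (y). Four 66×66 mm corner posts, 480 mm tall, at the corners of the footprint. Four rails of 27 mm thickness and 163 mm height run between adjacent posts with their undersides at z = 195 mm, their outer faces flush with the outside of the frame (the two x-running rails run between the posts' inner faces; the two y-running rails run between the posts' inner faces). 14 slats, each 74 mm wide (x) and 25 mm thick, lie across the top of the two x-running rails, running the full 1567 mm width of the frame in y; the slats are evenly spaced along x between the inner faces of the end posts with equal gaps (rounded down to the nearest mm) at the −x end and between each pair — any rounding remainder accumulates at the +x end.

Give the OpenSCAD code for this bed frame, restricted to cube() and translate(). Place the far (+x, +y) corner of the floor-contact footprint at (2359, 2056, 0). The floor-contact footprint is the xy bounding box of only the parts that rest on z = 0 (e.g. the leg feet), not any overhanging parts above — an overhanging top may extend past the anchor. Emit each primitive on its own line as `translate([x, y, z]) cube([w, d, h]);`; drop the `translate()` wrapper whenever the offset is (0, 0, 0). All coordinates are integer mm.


translate([425, 489, 0]) cube([66, 66, 480]);
translate([425, 1990, 0]) cube([66, 66, 480]);
translate([2293, 489, 0]) cube([66, 66, 480]);
translate([2293, 1990, 0]) cube([66, 66, 480]);
translate([491, 489, 195]) cube([1802, 27, 163]);
translate([491, 2029, 195]) cube([1802, 27, 163]);
translate([425, 555, 195]) cube([27, 1435, 163]);
translate([2332, 555, 195]) cube([27, 1435, 163]);
translate([542, 489, 358]) cube([74, 1567, 25]);
translate([667, 489, 358]) cube([74, 1567, 25]);
translate([792, 489, 358]) cube([74, 1567, 25]);
translate([917, 489, 358]) cube([74, 1567, 25]);
translate([1042, 489, 358]) cube([74, 1567, 25]);
translate([1167, 489, 358]) cube([74, 1567, 25]);
translate([1292, 489, 358]) cube([74, 1567, 25]);
translate([1417, 489, 358]) cube([74, 1567, 25]);
translate([1542, 489, 358]) cube([74, 1567, 25]);
translate([1667, 489, 358]) cube([74, 1567, 25]);
translate([1792, 489, 358]) cube([74, 1567, 25]);
translate([1917, 489, 358]) cube([74, 1567, 25]);
translate([2042, 489, 358]) cube([74, 1567, 25]);
translate([2167, 489, 358]) cube([74, 1567, 25]);
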